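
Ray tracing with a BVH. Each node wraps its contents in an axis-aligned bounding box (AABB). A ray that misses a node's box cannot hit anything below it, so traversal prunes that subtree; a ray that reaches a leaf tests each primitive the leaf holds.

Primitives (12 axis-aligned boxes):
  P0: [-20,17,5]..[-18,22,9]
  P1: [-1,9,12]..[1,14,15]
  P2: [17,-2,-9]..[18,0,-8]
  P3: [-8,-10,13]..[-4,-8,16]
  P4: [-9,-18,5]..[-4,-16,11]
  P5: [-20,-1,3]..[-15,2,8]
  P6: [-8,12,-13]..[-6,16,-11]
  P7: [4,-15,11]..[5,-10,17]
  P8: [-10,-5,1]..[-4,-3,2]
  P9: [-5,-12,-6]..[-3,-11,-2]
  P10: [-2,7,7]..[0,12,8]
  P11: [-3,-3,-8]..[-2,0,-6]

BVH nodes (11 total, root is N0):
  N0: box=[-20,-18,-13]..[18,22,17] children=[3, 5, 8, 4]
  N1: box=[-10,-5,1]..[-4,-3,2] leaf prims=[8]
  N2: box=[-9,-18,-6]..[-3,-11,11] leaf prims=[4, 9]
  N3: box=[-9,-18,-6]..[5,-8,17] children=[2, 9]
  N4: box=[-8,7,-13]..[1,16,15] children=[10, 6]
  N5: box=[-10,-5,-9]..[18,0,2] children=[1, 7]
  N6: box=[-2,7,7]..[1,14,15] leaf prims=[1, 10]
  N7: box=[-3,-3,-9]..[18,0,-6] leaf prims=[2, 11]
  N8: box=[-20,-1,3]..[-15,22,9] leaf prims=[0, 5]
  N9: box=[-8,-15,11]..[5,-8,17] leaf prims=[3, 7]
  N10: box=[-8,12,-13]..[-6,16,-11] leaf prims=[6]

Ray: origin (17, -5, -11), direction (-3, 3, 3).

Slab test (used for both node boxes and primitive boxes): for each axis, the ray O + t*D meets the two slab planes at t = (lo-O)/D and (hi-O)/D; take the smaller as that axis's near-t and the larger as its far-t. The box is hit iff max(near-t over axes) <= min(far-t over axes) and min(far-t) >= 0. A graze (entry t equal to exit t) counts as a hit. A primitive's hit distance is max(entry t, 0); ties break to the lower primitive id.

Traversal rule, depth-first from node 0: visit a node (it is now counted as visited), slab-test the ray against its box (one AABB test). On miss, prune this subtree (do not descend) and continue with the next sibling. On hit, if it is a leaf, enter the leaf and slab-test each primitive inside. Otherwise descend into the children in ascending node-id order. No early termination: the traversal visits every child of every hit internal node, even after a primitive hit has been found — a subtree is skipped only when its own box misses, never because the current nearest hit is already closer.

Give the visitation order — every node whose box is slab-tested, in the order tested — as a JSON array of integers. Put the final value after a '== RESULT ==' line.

Walk:
N0 x:[-1/3,37/3] y:[-13/3,9] z:[-2/3,28/3] -> hit [-1/3,9], descend [3, 4, 5, 8]
  N3 x:[4,26/3] y:[-13/3,-1] z:[5/3,28/3] -> miss, prune
  N4 x:[16/3,25/3] y:[4,7] z:[-2/3,26/3] -> hit [16/3,7], descend [6, 10]
    N6 x:[16/3,19/3] y:[4,19/3] z:[6,26/3] -> hit [6,19/3] leaf, test {P1(miss), P10(miss)}
    N10 x:[23/3,25/3] y:[17/3,7] z:[-2/3,0] -> miss, prune
  N5 x:[-1/3,9] y:[0,5/3] z:[2/3,13/3] -> hit [2/3,5/3], descend [1, 7]
    N1 x:[7,9] y:[0,2/3] z:[4,13/3] -> miss, prune
    N7 x:[-1/3,20/3] y:[2/3,5/3] z:[2/3,5/3] -> hit [2/3,5/3] leaf, test {P2(miss), P11(miss)}
  N8 x:[32/3,37/3] y:[4/3,9] z:[14/3,20/3] -> miss, prune

Summary -> nodes [0, 3, 4, 6, 10, 5, 1, 7, 8]; box-tests=9; leaf-entries=2; first=miss

== RESULT ==
[0, 3, 4, 6, 10, 5, 1, 7, 8]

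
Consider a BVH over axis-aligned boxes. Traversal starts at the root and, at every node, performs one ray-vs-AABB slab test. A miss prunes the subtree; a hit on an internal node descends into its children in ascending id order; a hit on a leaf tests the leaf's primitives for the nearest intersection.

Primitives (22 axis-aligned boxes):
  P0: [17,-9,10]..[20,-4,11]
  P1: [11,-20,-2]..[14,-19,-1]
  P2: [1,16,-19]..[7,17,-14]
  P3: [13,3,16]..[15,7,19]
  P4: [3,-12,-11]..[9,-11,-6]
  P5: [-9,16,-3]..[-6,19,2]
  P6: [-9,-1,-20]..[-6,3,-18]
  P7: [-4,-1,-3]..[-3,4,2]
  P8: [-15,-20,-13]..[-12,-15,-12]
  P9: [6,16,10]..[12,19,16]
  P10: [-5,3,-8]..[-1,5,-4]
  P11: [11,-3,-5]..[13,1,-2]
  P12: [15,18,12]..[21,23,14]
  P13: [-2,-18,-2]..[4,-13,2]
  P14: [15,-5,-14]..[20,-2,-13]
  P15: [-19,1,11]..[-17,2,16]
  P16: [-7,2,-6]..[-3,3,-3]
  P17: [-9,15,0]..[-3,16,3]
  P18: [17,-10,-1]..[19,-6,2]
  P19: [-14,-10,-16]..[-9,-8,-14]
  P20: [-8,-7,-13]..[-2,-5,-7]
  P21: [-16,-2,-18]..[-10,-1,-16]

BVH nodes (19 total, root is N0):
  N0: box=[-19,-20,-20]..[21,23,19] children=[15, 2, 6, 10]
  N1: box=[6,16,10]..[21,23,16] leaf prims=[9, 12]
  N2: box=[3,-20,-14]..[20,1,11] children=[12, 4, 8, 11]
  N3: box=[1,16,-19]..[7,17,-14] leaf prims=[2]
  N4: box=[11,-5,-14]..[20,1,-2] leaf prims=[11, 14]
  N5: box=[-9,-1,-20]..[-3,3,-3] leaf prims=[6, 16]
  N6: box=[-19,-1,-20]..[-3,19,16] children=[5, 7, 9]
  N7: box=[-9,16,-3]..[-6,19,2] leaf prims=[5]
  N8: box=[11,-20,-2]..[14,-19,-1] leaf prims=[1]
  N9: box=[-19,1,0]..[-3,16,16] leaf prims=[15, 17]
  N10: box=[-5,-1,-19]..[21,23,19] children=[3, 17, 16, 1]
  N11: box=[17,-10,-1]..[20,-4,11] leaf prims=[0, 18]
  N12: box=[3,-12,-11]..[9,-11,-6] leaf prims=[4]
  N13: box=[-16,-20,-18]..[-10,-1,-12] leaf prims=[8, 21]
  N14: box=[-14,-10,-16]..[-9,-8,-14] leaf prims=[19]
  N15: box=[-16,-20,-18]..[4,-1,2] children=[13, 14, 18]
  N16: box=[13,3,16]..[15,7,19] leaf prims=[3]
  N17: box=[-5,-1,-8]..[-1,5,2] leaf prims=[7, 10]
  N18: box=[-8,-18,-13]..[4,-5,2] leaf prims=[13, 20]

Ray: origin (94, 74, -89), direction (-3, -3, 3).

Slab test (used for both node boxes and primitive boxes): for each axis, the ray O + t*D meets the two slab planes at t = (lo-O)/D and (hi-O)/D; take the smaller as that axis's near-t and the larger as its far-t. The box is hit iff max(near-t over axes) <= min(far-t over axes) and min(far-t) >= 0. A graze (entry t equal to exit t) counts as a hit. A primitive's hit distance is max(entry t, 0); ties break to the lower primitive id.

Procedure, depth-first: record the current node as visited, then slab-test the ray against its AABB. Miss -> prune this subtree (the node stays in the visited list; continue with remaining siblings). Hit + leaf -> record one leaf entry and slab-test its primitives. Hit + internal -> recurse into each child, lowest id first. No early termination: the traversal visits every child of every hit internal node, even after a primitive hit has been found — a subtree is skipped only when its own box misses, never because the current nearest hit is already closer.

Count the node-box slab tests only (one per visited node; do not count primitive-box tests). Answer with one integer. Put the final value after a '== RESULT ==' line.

Traverse from the root:
N0 x:[73/3,113/3] y:[17,94/3] z:[23,36] -> hit [73/3,94/3], descend [2, 6, 10, 15]
  N2 x:[74/3,91/3] y:[73/3,94/3] z:[25,100/3] -> hit [25,91/3], descend [4, 8, 11, 12]
    N4 x:[74/3,83/3] y:[73/3,79/3] z:[25,29] -> hit [25,79/3] leaf, test {P11(miss), P14@t=76/3}
    N8 x:[80/3,83/3] y:[31,94/3] z:[29,88/3] -> miss, prune
    N11 x:[74/3,77/3] y:[26,28] z:[88/3,100/3] -> miss, prune
    N12 x:[85/3,91/3] y:[85/3,86/3] z:[26,83/3] -> miss, prune
  N6 x:[97/3,113/3] y:[55/3,25] z:[23,35] -> miss, prune
  N10 x:[73/3,33] y:[17,25] z:[70/3,36] -> hit [73/3,25], descend [1, 3, 16, 17]
    N1 x:[73/3,88/3] y:[17,58/3] z:[33,35] -> miss, prune
    N3 x:[29,31] y:[19,58/3] z:[70/3,25] -> miss, prune
    N16 x:[79/3,27] y:[67/3,71/3] z:[35,36] -> miss, prune
    N17 x:[95/3,33] y:[23,25] z:[27,91/3] -> miss, prune
  N15 x:[30,110/3] y:[25,94/3] z:[71/3,91/3] -> hit [30,91/3], descend [13, 14, 18]
    N13 x:[104/3,110/3] y:[25,94/3] z:[71/3,77/3] -> miss, prune
    N14 x:[103/3,36] y:[82/3,28] z:[73/3,25] -> miss, prune
    N18 x:[30,34] y:[79/3,92/3] z:[76/3,91/3] -> hit [30,91/3] leaf, test {P13@t=30, P20(miss)}

Visited [0, 2, 4, 8, 11, 12, 6, 10, 1, 3, 16, 17, 15, 13, 14, 18]. Tests: 16 box, 2 leaf. Nearest: P14.

== RESULT ==
16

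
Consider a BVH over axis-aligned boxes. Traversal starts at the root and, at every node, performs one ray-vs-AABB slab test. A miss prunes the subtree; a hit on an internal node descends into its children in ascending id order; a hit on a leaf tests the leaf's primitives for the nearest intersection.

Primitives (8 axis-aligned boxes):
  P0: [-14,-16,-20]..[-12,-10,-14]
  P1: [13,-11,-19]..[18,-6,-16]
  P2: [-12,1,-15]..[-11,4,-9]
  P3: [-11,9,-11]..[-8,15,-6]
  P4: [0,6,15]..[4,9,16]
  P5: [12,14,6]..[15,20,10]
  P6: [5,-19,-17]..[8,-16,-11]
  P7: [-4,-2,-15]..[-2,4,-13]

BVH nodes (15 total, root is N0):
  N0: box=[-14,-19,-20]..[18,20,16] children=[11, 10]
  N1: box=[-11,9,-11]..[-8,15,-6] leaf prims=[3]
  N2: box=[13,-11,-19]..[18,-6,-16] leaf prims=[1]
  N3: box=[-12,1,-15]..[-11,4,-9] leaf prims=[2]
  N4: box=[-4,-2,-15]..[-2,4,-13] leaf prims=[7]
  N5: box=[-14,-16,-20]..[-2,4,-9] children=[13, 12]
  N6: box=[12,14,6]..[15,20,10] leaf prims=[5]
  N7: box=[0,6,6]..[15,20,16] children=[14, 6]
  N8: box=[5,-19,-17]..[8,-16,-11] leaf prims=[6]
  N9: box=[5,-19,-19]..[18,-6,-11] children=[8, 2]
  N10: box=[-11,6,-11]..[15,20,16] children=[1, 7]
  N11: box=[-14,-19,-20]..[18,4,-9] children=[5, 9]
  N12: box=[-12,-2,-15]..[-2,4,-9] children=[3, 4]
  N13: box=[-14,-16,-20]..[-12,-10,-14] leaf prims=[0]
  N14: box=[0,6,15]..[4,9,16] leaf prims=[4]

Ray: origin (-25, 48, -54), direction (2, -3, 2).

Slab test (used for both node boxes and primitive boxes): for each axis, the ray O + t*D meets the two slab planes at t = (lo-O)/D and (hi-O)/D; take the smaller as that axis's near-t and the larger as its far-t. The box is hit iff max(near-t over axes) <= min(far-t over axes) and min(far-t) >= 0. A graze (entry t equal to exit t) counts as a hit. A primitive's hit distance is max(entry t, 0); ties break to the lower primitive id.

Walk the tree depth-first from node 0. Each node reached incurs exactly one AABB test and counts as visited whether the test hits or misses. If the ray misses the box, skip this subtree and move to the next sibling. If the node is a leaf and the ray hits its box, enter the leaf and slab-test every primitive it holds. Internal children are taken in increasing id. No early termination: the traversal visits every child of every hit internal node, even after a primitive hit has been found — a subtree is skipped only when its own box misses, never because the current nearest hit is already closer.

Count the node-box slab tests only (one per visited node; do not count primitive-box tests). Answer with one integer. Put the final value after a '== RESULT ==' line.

Traverse from the root:
N0 x:[11/2,43/2] y:[28/3,67/3] z:[17,35] -> hit [17,43/2], descend [10, 11]
  N10 x:[7,20] y:[28/3,14] z:[43/2,35] -> miss, prune
  N11 x:[11/2,43/2] y:[44/3,67/3] z:[17,45/2] -> hit [17,43/2], descend [5, 9]
    N5 x:[11/2,23/2] y:[44/3,64/3] z:[17,45/2] -> miss, prune
    N9 x:[15,43/2] y:[18,67/3] z:[35/2,43/2] -> hit [18,43/2], descend [2, 8]
      N2 x:[19,43/2] y:[18,59/3] z:[35/2,19] -> hit [19,19] leaf, test {P1@t=19}
      N8 x:[15,33/2] y:[64/3,67/3] z:[37/2,43/2] -> miss, prune

order=[0, 10, 11, 5, 9, 2, 8]  |boxes|=7  |leaves|=1  hit=P1

== RESULT ==
7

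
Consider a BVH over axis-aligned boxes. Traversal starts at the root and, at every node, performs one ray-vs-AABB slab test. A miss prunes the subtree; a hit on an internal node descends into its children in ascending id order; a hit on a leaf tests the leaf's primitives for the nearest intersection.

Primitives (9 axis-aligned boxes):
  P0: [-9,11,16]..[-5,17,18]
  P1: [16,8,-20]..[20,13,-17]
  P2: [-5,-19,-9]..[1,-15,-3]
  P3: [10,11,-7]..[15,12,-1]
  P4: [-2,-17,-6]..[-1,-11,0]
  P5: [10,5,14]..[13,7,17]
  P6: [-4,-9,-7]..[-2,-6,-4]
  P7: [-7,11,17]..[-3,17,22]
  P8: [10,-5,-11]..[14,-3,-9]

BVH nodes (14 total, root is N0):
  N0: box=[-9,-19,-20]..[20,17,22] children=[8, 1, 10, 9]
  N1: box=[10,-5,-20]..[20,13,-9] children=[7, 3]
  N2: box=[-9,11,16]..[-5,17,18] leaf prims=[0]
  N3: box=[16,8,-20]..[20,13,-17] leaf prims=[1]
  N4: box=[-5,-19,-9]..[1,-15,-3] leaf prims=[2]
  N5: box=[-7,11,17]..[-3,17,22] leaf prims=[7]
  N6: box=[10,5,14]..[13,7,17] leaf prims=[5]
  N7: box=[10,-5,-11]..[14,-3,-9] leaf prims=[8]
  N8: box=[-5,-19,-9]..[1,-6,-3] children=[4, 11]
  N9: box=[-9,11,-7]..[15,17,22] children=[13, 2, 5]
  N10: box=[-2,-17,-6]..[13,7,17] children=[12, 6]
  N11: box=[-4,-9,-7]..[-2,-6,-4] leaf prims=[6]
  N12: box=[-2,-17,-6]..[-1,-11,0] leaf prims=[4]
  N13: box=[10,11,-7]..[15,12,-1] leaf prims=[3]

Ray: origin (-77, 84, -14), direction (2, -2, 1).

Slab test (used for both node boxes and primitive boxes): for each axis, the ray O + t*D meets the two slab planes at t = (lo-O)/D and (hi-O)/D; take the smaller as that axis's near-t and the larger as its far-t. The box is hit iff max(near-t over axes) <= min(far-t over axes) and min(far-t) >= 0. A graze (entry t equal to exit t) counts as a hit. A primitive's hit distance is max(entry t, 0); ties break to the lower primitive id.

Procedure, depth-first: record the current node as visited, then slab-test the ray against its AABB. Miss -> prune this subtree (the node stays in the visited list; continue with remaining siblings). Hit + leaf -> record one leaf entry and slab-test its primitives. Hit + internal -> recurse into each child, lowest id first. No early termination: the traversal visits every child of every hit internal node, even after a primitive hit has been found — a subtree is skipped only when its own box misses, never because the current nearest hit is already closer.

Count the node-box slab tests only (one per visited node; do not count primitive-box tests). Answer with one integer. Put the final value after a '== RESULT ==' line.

Traverse from the root:
N0 x:[34,97/2] y:[67/2,103/2] z:[-6,36] -> hit [34,36], descend [1, 8, 9, 10]
  N1 x:[87/2,97/2] y:[71/2,89/2] z:[-6,5] -> miss, prune
  N8 x:[36,39] y:[45,103/2] z:[5,11] -> miss, prune
  N9 x:[34,46] y:[67/2,73/2] z:[7,36] -> hit [34,36], descend [2, 5, 13]
    N2 x:[34,36] y:[67/2,73/2] z:[30,32] -> miss, prune
    N5 x:[35,37] y:[67/2,73/2] z:[31,36] -> hit [35,36] leaf, test {P7@t=35}
    N13 x:[87/2,46] y:[36,73/2] z:[7,13] -> miss, prune
  N10 x:[75/2,45] y:[77/2,101/2] z:[8,31] -> miss, prune

Summary -> nodes [0, 1, 8, 9, 2, 5, 13, 10]; box-tests=8; leaf-entries=1; first=P7

== RESULT ==
8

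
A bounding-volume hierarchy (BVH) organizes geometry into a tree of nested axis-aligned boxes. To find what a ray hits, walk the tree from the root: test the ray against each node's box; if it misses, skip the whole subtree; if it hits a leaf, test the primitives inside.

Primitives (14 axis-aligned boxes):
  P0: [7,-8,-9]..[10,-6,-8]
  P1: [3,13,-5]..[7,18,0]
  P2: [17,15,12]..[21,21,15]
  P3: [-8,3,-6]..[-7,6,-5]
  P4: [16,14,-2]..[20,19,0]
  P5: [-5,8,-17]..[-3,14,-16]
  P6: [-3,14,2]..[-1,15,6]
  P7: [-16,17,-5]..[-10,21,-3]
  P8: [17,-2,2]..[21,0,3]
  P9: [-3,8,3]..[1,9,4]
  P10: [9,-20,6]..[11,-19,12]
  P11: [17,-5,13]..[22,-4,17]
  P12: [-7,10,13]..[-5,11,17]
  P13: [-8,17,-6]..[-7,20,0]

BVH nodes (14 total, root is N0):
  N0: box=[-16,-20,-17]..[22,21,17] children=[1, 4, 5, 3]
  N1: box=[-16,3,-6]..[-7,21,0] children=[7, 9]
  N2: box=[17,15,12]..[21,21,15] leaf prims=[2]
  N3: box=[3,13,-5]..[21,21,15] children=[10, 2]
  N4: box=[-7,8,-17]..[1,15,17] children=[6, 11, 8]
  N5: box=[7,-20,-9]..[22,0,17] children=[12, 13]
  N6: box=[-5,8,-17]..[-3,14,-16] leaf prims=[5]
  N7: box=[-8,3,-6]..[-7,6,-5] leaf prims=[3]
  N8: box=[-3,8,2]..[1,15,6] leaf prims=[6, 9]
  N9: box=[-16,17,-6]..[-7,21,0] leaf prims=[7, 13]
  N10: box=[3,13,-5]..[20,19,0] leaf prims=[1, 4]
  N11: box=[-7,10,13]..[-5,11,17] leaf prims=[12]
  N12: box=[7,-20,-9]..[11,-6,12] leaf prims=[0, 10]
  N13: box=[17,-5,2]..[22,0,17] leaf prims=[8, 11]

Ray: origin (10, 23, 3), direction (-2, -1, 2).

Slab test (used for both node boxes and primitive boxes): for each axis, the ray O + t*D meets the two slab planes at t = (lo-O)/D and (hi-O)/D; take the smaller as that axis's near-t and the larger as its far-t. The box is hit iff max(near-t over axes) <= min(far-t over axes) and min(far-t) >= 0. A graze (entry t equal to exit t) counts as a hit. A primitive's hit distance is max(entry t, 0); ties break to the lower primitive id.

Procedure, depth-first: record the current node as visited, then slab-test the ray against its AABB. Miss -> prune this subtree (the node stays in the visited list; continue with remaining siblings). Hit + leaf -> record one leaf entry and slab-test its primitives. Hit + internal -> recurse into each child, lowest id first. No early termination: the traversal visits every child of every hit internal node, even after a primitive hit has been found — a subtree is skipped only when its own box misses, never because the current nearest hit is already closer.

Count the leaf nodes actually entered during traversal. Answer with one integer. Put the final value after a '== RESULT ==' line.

Traverse from the root:
N0 x:[-6,13] y:[2,43] z:[-10,7] -> hit [2,7], descend [1, 3, 4, 5]
  N1 x:[17/2,13] y:[2,20] z:[-9/2,-3/2] -> miss, prune
  N3 x:[-11/2,7/2] y:[2,10] z:[-4,6] -> hit [2,7/2], descend [2, 10]
    N2 x:[-11/2,-7/2] y:[2,8] z:[9/2,6] -> miss, prune
    N10 x:[-5,7/2] y:[4,10] z:[-4,-3/2] -> miss, prune
  N4 x:[9/2,17/2] y:[8,15] z:[-10,7] -> miss, prune
  N5 x:[-6,3/2] y:[23,43] z:[-6,7] -> miss, prune

Visited [0, 1, 3, 2, 10, 4, 5]. Tests: 7 box, 0 leaf. Nearest: miss.

== RESULT ==
0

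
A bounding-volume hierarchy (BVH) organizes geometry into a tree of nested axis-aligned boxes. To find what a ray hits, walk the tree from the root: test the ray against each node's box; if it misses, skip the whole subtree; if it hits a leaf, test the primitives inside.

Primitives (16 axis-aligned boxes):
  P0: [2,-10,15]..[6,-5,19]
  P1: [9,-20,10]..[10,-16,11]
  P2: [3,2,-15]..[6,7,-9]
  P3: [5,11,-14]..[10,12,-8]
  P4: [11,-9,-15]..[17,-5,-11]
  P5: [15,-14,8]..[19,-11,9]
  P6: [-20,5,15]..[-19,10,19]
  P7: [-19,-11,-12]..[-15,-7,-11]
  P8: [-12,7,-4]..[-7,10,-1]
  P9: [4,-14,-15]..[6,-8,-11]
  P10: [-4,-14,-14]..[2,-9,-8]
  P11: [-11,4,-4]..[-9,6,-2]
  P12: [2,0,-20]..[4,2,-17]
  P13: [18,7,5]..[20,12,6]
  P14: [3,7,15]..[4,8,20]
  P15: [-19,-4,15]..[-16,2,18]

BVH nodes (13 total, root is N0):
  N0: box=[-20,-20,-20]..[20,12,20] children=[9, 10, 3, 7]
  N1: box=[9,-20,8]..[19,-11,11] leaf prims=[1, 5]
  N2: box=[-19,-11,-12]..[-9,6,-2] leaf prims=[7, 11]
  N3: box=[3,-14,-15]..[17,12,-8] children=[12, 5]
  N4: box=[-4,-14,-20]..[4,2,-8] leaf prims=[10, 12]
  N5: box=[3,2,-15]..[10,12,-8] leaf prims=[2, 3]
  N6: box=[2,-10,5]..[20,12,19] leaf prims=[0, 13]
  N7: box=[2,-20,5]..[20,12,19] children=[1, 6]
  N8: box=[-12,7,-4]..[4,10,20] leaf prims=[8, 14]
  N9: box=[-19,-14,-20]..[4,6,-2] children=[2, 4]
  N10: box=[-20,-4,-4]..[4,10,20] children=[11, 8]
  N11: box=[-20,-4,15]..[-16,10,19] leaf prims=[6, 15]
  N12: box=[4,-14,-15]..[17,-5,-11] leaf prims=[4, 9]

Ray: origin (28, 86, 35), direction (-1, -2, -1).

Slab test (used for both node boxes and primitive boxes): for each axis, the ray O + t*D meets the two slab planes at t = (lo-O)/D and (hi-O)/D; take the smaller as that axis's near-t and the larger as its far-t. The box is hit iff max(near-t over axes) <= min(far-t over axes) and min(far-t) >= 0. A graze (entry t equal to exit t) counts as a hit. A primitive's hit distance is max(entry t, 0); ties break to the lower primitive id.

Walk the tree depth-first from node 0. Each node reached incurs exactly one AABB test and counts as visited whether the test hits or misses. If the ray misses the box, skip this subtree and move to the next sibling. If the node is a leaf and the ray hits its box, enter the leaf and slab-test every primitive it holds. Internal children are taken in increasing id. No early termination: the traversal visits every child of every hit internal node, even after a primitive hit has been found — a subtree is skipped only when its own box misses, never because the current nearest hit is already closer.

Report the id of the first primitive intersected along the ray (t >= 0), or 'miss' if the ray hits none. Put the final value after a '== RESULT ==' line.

Trace the traversal:
N0 x:[8,48] y:[37,53] z:[15,55] -> hit [37,48], descend [3, 7, 9, 10]
  N3 x:[11,25] y:[37,50] z:[43,50] -> miss, prune
  N7 x:[8,26] y:[37,53] z:[16,30] -> miss, prune
  N9 x:[24,47] y:[40,50] z:[37,55] -> hit [40,47], descend [2, 4]
    N2 x:[37,47] y:[40,97/2] z:[37,47] -> hit [40,47] leaf, test {P7@t=93/2, P11(miss)}
    N4 x:[24,32] y:[42,50] z:[43,55] -> miss, prune
  N10 x:[24,48] y:[38,45] z:[15,39] -> hit [38,39], descend [8, 11]
    N8 x:[24,40] y:[38,79/2] z:[15,39] -> hit [38,39] leaf, test {P8@t=38, P14(miss)}
    N11 x:[44,48] y:[38,45] z:[16,20] -> miss, prune

9 AABB tests over nodes [0, 3, 7, 9, 2, 4, 10, 8, 11]; 2 leaves entered; closest P8.

== RESULT ==
8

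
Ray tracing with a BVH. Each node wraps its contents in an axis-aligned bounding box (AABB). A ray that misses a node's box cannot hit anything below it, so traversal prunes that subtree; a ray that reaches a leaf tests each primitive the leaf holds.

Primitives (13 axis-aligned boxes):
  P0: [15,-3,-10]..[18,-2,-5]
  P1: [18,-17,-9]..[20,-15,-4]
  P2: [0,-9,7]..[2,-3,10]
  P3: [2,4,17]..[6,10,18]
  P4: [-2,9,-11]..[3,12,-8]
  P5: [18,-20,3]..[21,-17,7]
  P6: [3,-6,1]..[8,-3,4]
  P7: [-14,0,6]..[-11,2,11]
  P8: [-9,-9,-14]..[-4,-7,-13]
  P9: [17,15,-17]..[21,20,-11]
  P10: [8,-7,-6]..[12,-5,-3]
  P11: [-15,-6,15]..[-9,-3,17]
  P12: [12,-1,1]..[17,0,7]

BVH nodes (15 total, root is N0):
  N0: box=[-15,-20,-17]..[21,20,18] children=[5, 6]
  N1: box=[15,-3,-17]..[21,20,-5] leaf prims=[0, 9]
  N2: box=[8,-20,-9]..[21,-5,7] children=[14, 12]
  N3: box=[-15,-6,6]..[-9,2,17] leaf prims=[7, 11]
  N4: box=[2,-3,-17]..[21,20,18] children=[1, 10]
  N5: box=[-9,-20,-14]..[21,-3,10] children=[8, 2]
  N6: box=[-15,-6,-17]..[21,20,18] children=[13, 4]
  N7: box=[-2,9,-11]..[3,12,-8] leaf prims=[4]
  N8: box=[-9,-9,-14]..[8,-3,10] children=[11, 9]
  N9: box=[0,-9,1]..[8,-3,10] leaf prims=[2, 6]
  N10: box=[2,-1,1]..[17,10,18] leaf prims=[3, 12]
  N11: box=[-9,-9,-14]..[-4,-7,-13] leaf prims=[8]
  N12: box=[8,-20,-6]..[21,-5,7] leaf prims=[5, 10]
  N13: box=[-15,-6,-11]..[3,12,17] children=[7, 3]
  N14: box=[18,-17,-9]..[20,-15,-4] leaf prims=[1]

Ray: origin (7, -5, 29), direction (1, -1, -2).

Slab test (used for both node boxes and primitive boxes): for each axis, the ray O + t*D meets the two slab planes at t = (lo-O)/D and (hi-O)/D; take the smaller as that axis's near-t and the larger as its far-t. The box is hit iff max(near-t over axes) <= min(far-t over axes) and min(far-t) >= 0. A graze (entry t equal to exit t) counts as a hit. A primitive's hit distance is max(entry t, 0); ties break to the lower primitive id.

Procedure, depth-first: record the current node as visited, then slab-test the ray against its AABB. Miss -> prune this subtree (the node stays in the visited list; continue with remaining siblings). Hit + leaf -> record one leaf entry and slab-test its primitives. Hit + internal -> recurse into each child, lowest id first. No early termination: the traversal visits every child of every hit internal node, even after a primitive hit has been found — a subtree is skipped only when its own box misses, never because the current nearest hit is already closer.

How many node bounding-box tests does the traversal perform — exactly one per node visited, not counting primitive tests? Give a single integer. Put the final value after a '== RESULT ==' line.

Trace the traversal:
N0 x:[-22,14] y:[-25,15] z:[11/2,23] -> hit [11/2,14], descend [5, 6]
  N5 x:[-16,14] y:[-2,15] z:[19/2,43/2] -> hit [19/2,14], descend [2, 8]
    N2 x:[1,14] y:[0,15] z:[11,19] -> hit [11,14], descend [12, 14]
      N12 x:[1,14] y:[0,15] z:[11,35/2] -> hit [11,14] leaf, test {P5@t=12, P10(miss)}
      N14 x:[11,13] y:[10,12] z:[33/2,19] -> miss, prune
    N8 x:[-16,1] y:[-2,4] z:[19/2,43/2] -> miss, prune
  N6 x:[-22,14] y:[-25,1] z:[11/2,23] -> miss, prune

Visited [0, 5, 2, 12, 14, 8, 6]. Tests: 7 box, 1 leaf. Nearest: P5.

== RESULT ==
7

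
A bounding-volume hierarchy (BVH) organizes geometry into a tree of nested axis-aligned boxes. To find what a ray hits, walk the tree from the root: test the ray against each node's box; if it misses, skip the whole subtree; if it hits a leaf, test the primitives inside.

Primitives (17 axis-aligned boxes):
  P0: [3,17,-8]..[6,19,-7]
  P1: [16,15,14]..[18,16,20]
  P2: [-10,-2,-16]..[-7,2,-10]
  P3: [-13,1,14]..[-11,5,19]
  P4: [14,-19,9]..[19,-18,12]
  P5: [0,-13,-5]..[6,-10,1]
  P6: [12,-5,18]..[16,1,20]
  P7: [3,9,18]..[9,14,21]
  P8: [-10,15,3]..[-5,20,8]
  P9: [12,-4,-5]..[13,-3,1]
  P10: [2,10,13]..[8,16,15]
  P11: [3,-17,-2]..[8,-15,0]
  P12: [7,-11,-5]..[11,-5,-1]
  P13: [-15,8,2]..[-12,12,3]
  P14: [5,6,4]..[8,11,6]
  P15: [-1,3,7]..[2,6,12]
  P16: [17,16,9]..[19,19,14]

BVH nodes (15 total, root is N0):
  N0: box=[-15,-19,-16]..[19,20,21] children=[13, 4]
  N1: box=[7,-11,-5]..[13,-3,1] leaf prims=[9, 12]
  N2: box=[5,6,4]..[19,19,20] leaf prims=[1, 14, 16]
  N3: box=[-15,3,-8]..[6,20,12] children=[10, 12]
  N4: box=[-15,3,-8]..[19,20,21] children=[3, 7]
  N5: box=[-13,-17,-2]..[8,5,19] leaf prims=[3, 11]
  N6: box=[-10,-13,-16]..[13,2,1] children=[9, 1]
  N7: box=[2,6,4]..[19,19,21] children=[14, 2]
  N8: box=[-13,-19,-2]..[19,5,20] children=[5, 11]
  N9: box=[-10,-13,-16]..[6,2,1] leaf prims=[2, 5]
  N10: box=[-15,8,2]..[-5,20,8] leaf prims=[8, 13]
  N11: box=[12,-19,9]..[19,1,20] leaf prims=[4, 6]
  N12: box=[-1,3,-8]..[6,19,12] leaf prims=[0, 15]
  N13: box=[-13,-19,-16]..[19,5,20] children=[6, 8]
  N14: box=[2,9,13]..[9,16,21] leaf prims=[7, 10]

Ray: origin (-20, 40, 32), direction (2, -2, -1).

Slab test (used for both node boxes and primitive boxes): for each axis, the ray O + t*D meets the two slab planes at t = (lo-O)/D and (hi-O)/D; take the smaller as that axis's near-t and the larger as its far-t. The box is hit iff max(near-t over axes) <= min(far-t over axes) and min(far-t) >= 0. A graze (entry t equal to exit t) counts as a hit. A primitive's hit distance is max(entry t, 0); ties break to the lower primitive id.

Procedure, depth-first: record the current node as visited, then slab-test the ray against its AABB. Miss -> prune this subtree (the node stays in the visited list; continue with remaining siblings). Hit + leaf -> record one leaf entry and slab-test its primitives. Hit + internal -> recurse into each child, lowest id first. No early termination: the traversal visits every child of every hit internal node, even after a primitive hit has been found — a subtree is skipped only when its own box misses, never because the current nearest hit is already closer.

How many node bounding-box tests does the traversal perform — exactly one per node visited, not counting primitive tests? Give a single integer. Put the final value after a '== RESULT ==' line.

Trace the traversal:
N0 x:[5/2,39/2] y:[10,59/2] z:[11,48] -> hit [11,39/2], descend [4, 13]
  N4 x:[5/2,39/2] y:[10,37/2] z:[11,40] -> hit [11,37/2], descend [3, 7]
    N3 x:[5/2,13] y:[10,37/2] z:[20,40] -> miss, prune
    N7 x:[11,39/2] y:[21/2,17] z:[11,28] -> hit [11,17], descend [2, 14]
      N2 x:[25/2,39/2] y:[21/2,17] z:[12,28] -> hit [25/2,17] leaf, test {P1(miss), P14(miss), P16(miss)}
      N14 x:[11,29/2] y:[12,31/2] z:[11,19] -> hit [12,29/2] leaf, test {P7@t=13, P10(miss)}
  N13 x:[7/2,39/2] y:[35/2,59/2] z:[12,48] -> hit [35/2,39/2], descend [6, 8]
    N6 x:[5,33/2] y:[19,53/2] z:[31,48] -> miss, prune
    N8 x:[7/2,39/2] y:[35/2,59/2] z:[12,34] -> hit [35/2,39/2], descend [5, 11]
      N5 x:[7/2,14] y:[35/2,57/2] z:[13,34] -> miss, prune
      N11 x:[16,39/2] y:[39/2,59/2] z:[12,23] -> hit [39/2,39/2] leaf, test {P4(miss), P6(miss)}

order=[0, 4, 3, 7, 2, 14, 13, 6, 8, 5, 11]  |boxes|=11  |leaves|=3  hit=P7

== RESULT ==
11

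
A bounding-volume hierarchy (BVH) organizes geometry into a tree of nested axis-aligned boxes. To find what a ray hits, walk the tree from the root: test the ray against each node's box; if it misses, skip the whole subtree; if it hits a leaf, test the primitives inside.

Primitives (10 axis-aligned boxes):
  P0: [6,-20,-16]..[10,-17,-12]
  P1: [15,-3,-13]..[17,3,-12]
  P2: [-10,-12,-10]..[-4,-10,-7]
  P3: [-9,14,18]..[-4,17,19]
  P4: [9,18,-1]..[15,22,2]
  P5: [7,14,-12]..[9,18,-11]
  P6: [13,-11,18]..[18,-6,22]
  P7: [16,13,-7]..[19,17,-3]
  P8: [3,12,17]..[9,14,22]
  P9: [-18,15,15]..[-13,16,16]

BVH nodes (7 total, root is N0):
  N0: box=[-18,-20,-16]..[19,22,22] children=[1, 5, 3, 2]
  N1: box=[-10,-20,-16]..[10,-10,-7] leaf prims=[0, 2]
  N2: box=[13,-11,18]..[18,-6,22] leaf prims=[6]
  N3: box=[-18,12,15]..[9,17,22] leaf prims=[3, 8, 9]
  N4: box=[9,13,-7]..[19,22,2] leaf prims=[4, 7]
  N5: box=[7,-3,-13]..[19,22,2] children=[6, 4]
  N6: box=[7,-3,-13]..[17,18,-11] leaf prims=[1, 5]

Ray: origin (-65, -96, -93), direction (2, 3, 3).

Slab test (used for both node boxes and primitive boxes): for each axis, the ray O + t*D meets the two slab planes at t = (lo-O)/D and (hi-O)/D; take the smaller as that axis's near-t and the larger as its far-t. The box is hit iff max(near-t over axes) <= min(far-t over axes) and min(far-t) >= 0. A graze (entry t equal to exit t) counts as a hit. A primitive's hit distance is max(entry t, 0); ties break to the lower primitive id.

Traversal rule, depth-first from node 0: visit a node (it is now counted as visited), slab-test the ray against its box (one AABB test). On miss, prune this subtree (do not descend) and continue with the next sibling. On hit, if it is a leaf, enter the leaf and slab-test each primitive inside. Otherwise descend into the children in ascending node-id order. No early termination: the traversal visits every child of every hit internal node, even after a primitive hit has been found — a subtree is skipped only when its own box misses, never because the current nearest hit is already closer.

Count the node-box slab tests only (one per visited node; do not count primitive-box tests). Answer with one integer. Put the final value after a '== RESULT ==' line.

Walk:
N0 x:[47/2,42] y:[76/3,118/3] z:[77/3,115/3] -> hit [77/3,115/3], descend [1, 2, 3, 5]
  N1 x:[55/2,75/2] y:[76/3,86/3] z:[77/3,86/3] -> hit [55/2,86/3] leaf, test {P0(miss), P2@t=28}
  N2 x:[39,83/2] y:[85/3,30] z:[37,115/3] -> miss, prune
  N3 x:[47/2,37] y:[36,113/3] z:[36,115/3] -> hit [36,37] leaf, test {P3(miss), P8@t=110/3, P9(miss)}
  N5 x:[36,42] y:[31,118/3] z:[80/3,95/3] -> miss, prune

order=[0, 1, 2, 3, 5]  |boxes|=5  |leaves|=2  hit=P2

== RESULT ==
5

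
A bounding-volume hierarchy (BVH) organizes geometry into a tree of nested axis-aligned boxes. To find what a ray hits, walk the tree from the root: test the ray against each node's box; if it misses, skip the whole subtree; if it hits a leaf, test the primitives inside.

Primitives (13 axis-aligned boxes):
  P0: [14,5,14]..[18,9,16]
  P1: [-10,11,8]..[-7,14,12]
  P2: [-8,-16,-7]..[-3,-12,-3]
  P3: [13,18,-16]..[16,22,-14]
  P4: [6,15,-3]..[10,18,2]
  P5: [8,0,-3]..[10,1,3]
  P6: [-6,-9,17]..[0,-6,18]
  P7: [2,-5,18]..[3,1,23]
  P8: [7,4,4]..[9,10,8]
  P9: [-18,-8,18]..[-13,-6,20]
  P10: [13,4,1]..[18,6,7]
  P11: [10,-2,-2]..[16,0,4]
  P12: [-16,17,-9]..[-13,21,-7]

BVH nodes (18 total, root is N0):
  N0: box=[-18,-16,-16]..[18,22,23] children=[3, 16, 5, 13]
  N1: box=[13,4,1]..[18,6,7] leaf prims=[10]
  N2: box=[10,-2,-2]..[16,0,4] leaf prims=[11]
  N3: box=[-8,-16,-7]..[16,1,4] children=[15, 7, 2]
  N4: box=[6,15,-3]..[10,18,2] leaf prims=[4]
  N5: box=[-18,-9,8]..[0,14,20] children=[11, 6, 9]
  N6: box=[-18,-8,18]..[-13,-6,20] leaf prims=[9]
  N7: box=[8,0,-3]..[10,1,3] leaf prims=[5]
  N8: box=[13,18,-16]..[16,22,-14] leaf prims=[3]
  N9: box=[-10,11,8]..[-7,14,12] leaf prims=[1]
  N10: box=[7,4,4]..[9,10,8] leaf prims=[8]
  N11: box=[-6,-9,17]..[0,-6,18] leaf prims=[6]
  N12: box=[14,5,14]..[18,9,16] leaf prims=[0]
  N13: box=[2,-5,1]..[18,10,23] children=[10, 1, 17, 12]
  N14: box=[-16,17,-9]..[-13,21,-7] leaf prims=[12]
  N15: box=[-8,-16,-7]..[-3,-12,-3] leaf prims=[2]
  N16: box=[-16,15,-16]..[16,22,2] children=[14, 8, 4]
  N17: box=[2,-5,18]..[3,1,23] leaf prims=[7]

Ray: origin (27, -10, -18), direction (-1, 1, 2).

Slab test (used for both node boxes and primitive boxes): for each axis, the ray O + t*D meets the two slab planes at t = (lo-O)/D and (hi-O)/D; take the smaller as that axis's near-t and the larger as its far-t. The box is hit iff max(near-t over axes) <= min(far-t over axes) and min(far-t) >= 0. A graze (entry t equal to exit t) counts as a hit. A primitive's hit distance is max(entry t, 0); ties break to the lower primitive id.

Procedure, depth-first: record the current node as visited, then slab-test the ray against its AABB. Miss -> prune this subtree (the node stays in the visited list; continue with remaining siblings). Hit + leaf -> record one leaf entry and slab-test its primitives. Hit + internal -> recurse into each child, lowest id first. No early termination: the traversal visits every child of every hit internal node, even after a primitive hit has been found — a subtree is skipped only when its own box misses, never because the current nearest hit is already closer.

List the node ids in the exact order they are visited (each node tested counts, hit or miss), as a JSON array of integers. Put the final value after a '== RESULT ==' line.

Walk:
N0 x:[9,45] y:[-6,32] z:[1,41/2] -> hit [9,41/2], descend [3, 5, 13, 16]
  N3 x:[11,35] y:[-6,11] z:[11/2,11] -> hit [11,11], descend [2, 7, 15]
    N2 x:[11,17] y:[8,10] z:[8,11] -> miss, prune
    N7 x:[17,19] y:[10,11] z:[15/2,21/2] -> miss, prune
    N15 x:[30,35] y:[-6,-2] z:[11/2,15/2] -> miss, prune
  N5 x:[27,45] y:[1,24] z:[13,19] -> miss, prune
  N13 x:[9,25] y:[5,20] z:[19/2,41/2] -> hit [19/2,20], descend [1, 10, 12, 17]
    N1 x:[9,14] y:[14,16] z:[19/2,25/2] -> miss, prune
    N10 x:[18,20] y:[14,20] z:[11,13] -> miss, prune
    N12 x:[9,13] y:[15,19] z:[16,17] -> miss, prune
    N17 x:[24,25] y:[5,11] z:[18,41/2] -> miss, prune
  N16 x:[11,43] y:[25,32] z:[1,10] -> miss, prune

12 AABB tests over nodes [0, 3, 2, 7, 15, 5, 13, 1, 10, 12, 17, 16]; 0 leaves entered; closest miss.

== RESULT ==
[0, 3, 2, 7, 15, 5, 13, 1, 10, 12, 17, 16]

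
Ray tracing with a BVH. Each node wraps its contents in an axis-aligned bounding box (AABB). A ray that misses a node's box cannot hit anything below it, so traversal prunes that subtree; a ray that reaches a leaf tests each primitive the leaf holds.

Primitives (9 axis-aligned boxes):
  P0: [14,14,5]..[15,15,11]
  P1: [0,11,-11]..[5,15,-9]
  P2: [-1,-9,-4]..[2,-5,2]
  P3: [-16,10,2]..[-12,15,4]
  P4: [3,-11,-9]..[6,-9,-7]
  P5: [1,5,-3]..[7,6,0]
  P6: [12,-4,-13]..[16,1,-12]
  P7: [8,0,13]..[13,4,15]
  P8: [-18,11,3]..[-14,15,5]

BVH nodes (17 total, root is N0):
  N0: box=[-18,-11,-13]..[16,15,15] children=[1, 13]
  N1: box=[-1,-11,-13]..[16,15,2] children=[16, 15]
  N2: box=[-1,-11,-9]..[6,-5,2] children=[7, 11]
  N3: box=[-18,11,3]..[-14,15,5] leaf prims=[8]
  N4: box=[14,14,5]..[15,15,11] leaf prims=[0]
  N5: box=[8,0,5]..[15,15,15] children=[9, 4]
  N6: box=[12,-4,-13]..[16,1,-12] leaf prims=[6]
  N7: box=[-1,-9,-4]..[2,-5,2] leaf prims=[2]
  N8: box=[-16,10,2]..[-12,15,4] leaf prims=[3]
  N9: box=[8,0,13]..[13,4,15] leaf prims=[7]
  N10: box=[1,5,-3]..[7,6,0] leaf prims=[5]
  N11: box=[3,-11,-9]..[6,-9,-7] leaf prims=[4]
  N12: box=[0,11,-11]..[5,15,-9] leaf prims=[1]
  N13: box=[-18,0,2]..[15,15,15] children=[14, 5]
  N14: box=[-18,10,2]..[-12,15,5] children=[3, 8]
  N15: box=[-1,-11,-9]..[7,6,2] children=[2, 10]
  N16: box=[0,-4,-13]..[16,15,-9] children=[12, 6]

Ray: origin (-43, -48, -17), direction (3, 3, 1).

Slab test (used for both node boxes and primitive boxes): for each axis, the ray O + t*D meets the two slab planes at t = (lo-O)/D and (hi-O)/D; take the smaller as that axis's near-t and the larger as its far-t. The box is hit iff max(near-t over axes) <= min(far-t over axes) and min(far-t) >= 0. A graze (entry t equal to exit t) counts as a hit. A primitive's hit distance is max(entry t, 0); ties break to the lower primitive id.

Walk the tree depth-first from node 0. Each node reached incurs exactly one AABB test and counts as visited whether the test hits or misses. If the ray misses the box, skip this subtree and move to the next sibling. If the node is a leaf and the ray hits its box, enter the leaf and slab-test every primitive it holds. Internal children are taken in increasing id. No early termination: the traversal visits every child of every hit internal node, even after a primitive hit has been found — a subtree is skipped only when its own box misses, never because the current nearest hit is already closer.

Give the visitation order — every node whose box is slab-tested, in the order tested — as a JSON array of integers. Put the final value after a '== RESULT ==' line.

Trace the traversal:
N0 x:[25/3,59/3] y:[37/3,21] z:[4,32] -> hit [37/3,59/3], descend [1, 13]
  N1 x:[14,59/3] y:[37/3,21] z:[4,19] -> hit [14,19], descend [15, 16]
    N15 x:[14,50/3] y:[37/3,18] z:[8,19] -> hit [14,50/3], descend [2, 10]
      N2 x:[14,49/3] y:[37/3,43/3] z:[8,19] -> hit [14,43/3], descend [7, 11]
        N7 x:[14,15] y:[13,43/3] z:[13,19] -> hit [14,43/3] leaf, test {P2@t=14}
        N11 x:[46/3,49/3] y:[37/3,13] z:[8,10] -> miss, prune
      N10 x:[44/3,50/3] y:[53/3,18] z:[14,17] -> miss, prune
    N16 x:[43/3,59/3] y:[44/3,21] z:[4,8] -> miss, prune
  N13 x:[25/3,58/3] y:[16,21] z:[19,32] -> hit [19,58/3], descend [5, 14]
    N5 x:[17,58/3] y:[16,21] z:[22,32] -> miss, prune
    N14 x:[25/3,31/3] y:[58/3,21] z:[19,22] -> miss, prune

11 AABB tests over nodes [0, 1, 15, 2, 7, 11, 10, 16, 13, 5, 14]; 1 leaf entered; closest P2.

== RESULT ==
[0, 1, 15, 2, 7, 11, 10, 16, 13, 5, 14]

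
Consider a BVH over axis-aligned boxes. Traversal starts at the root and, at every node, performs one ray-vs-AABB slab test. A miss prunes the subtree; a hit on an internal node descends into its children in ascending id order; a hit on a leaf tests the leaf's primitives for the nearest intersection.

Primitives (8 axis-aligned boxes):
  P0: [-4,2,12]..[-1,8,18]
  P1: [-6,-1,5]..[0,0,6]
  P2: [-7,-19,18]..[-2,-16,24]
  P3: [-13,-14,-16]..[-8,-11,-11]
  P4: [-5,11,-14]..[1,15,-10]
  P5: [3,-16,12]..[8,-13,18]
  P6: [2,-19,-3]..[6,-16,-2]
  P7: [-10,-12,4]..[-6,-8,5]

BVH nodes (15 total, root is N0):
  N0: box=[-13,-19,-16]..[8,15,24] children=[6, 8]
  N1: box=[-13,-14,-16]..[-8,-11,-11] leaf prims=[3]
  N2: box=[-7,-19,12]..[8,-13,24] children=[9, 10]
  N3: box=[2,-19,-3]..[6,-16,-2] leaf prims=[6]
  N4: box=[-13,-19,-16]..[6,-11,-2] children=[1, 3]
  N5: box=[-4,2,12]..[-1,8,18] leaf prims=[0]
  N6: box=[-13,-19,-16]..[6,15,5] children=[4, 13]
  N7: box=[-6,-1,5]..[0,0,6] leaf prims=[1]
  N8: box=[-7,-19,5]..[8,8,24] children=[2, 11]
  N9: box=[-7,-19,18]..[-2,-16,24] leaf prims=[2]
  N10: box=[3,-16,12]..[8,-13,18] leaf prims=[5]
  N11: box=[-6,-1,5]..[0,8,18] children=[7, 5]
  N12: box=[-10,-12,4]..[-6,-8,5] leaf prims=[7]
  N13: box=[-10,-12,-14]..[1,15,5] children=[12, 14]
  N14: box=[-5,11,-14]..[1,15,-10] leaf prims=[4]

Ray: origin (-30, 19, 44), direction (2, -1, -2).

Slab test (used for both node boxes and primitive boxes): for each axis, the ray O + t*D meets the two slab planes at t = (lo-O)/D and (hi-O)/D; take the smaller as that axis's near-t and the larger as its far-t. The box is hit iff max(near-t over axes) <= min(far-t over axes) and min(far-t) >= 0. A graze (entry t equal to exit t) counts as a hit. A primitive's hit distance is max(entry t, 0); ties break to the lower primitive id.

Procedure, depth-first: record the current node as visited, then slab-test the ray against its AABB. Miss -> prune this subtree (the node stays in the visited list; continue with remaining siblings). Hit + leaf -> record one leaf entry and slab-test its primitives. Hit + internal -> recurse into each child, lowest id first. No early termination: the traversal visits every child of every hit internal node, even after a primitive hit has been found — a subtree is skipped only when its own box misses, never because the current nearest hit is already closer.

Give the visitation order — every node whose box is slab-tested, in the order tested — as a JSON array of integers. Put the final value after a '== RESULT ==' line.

Walk:
N0 x:[17/2,19] y:[4,38] z:[10,30] -> hit [10,19], descend [6, 8]
  N6 x:[17/2,18] y:[4,38] z:[39/2,30] -> miss, prune
  N8 x:[23/2,19] y:[11,38] z:[10,39/2] -> hit [23/2,19], descend [2, 11]
    N2 x:[23/2,19] y:[32,38] z:[10,16] -> miss, prune
    N11 x:[12,15] y:[11,20] z:[13,39/2] -> hit [13,15], descend [5, 7]
      N5 x:[13,29/2] y:[11,17] z:[13,16] -> hit [13,29/2] leaf, test {P0@t=13}
      N7 x:[12,15] y:[19,20] z:[19,39/2] -> miss, prune

Visited [0, 6, 8, 2, 11, 5, 7]. Tests: 7 box, 1 leaf. Nearest: P0.

== RESULT ==
[0, 6, 8, 2, 11, 5, 7]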